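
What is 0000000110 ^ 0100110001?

XOR: 1 when bits differ
  0000000110
^ 0100110001
------------
  0100110111
Decimal: 6 ^ 305 = 311



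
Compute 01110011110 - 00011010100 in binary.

Method 1 - Direct subtraction (column by column from the right: bit − bit − borrow-in; if negative, add 2 and borrow 1 from the next column):
borrow: 00110000000
        01110011110
-       00011010100
-------------------
        01011001010

Method 2 - Add two's complement:
Two's complement of 00011010100: invert → 11100101011, add 1 → 11100101100
  01110011110
+ 11100101100
-------------
 101011001010  (end carry out of the top bit = 1)
Discarding the end carry: 01011001010
Decimal check:
  01110011110 = 512 + 256 + 128 + 16 + 8 + 4 + 2 = 926
  00011010100 = 128 + 64 + 16 + 4 = 212
  926 - 212 = 714, and 01011001010 = 512 + 128 + 64 + 8 + 2 = 714 ✓



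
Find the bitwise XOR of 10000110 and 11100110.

XOR: 1 when bits differ
  10000110
^ 11100110
----------
  01100000
Decimal: 134 ^ 230 = 96



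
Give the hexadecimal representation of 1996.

Using repeated division by 16 (digits 10–15 are A–F):
1996 ÷ 16 = 124 remainder 12 (C)
124 ÷ 16 = 7 remainder 12 (C)
7 ÷ 16 = 0 remainder 7
Reading remainders bottom to top: 7CC



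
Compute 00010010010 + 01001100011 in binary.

Add column by column from the right: bit + bit + carry-in; write the sum mod 2, carry 1 when the sum is 2 or 3.
carry:  00000000100
        00010010010
+       01001100011
-------------------
       001011110101
(the carry out of the leftmost column, 0, becomes the leading bit)
Decimal check:
  00010010010 = 128 + 16 + 2 = 146
  01001100011 = 512 + 64 + 32 + 2 + 1 = 611
  146 + 611 = 757, and 001011110101 = 512 + 128 + 64 + 32 + 16 + 4 + 1 = 757 ✓



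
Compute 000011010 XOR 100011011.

XOR: 1 when bits differ
  000011010
^ 100011011
-----------
  100000001
Decimal: 26 ^ 283 = 257



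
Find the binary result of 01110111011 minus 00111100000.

Method 1 - Direct subtraction (column by column from the right: bit − bit − borrow-in; if negative, add 2 and borrow 1 from the next column):
borrow: 01110000000
        01110111011
-       00111100000
-------------------
        00111011011

Method 2 - Add two's complement:
Two's complement of 00111100000: invert → 11000011111, add 1 → 11000100000
  01110111011
+ 11000100000
-------------
 100111011011  (end carry out of the top bit = 1)
Discarding the end carry: 00111011011
Decimal check:
  01110111011 = 512 + 256 + 128 + 32 + 16 + 8 + 2 + 1 = 955
  00111100000 = 256 + 128 + 64 + 32 = 480
  955 - 480 = 475, and 00111011011 = 256 + 128 + 64 + 16 + 8 + 2 + 1 = 475 ✓



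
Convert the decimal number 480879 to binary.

Using repeated division by 2:
480879 ÷ 2 = 240439 remainder 1
240439 ÷ 2 = 120219 remainder 1
120219 ÷ 2 = 60109 remainder 1
60109 ÷ 2 = 30054 remainder 1
30054 ÷ 2 = 15027 remainder 0
15027 ÷ 2 = 7513 remainder 1
7513 ÷ 2 = 3756 remainder 1
3756 ÷ 2 = 1878 remainder 0
1878 ÷ 2 = 939 remainder 0
939 ÷ 2 = 469 remainder 1
469 ÷ 2 = 234 remainder 1
234 ÷ 2 = 117 remainder 0
117 ÷ 2 = 58 remainder 1
58 ÷ 2 = 29 remainder 0
29 ÷ 2 = 14 remainder 1
14 ÷ 2 = 7 remainder 0
7 ÷ 2 = 3 remainder 1
3 ÷ 2 = 1 remainder 1
1 ÷ 2 = 0 remainder 1
Reading remainders bottom to top: 1110101011001101111



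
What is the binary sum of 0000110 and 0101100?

Add column by column from the right: bit + bit + carry-in; write the sum mod 2, carry 1 when the sum is 2 or 3.
carry:  0011000
        0000110
+       0101100
---------------
       00110010
(the carry out of the leftmost column, 0, becomes the leading bit)
Decimal check:
  0000110 = 4 + 2 = 6
  0101100 = 32 + 8 + 4 = 44
  6 + 44 = 50, and 00110010 = 32 + 16 + 2 = 50 ✓



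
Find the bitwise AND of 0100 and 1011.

AND: 1 only when both bits are 1
  0100
& 1011
------
  0000
Decimal: 4 & 11 = 0



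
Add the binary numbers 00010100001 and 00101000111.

Add column by column from the right: bit + bit + carry-in; write the sum mod 2, carry 1 when the sum is 2 or 3.
carry:  00000001110
        00010100001
+       00101000111
-------------------
       000111101000
(the carry out of the leftmost column, 0, becomes the leading bit)
Decimal check:
  00010100001 = 128 + 32 + 1 = 161
  00101000111 = 256 + 64 + 4 + 2 + 1 = 327
  161 + 327 = 488, and 000111101000 = 256 + 128 + 64 + 32 + 8 = 488 ✓



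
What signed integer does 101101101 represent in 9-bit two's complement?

Binary: 101101101
Sign bit: 1 (negative)
Invert: 010010010
Add 1:  010010011
Magnitude: 010010011 = 128 + 16 + 2 + 1 = 147
Value: -147



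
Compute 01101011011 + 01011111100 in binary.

Add column by column from the right: bit + bit + carry-in; write the sum mod 2, carry 1 when the sum is 2 or 3.
carry:  11111110000
        01101011011
+       01011111100
-------------------
       011001010111
(the carry out of the leftmost column, 0, becomes the leading bit)
Decimal check:
  01101011011 = 512 + 256 + 64 + 16 + 8 + 2 + 1 = 859
  01011111100 = 512 + 128 + 64 + 32 + 16 + 8 + 4 = 764
  859 + 764 = 1623, and 011001010111 = 1024 + 512 + 64 + 16 + 4 + 2 + 1 = 1623 ✓



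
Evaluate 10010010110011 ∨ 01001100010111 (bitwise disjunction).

OR: 1 when either bit is 1
  10010010110011
| 01001100010111
----------------
  11011110110111
Decimal: 9395 | 4887 = 14263



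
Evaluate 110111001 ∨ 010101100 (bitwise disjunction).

OR: 1 when either bit is 1
  110111001
| 010101100
-----------
  110111101
Decimal: 441 | 172 = 445



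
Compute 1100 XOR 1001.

XOR: 1 when bits differ
  1100
^ 1001
------
  0101
Decimal: 12 ^ 9 = 5



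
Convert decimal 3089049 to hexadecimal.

Using repeated division by 16 (digits 10–15 are A–F):
3089049 ÷ 16 = 193065 remainder 9
193065 ÷ 16 = 12066 remainder 9
12066 ÷ 16 = 754 remainder 2
754 ÷ 16 = 47 remainder 2
47 ÷ 16 = 2 remainder 15 (F)
2 ÷ 16 = 0 remainder 2
Reading remainders bottom to top: 2F2299



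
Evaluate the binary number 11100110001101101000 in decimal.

Sum of powers of 2 for each 1-bit:
2^3 + 2^5 + 2^6 + 2^8 + 2^9 + 2^13 + 2^14 + 2^17 + 2^18 + 2^19
= 8 + 32 + 64 + 256 + 512 + 8192 + 16384 + 131072 + 262144 + 524288
= 942952



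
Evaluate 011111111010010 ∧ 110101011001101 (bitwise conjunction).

AND: 1 only when both bits are 1
  011111111010010
& 110101011001101
-----------------
  010101011000000
Decimal: 16338 & 27341 = 10944



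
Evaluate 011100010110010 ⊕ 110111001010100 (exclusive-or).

XOR: 1 when bits differ
  011100010110010
^ 110111001010100
-----------------
  101011011100110
Decimal: 14514 ^ 28244 = 22246



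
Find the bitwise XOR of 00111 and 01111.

XOR: 1 when bits differ
  00111
^ 01111
-------
  01000
Decimal: 7 ^ 15 = 8



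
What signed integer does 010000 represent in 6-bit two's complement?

Binary: 010000
Sign bit: 0 (non-negative)
Read directly as an unsigned value:
010000 = 16
Value: 16



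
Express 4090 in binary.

Using repeated division by 2:
4090 ÷ 2 = 2045 remainder 0
2045 ÷ 2 = 1022 remainder 1
1022 ÷ 2 = 511 remainder 0
511 ÷ 2 = 255 remainder 1
255 ÷ 2 = 127 remainder 1
127 ÷ 2 = 63 remainder 1
63 ÷ 2 = 31 remainder 1
31 ÷ 2 = 15 remainder 1
15 ÷ 2 = 7 remainder 1
7 ÷ 2 = 3 remainder 1
3 ÷ 2 = 1 remainder 1
1 ÷ 2 = 0 remainder 1
Reading remainders bottom to top: 111111111010



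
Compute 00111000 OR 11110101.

OR: 1 when either bit is 1
  00111000
| 11110101
----------
  11111101
Decimal: 56 | 245 = 253



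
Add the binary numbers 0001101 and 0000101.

Add column by column from the right: bit + bit + carry-in; write the sum mod 2, carry 1 when the sum is 2 or 3.
carry:  0011010
        0001101
+       0000101
---------------
       00010010
(the carry out of the leftmost column, 0, becomes the leading bit)
Decimal check:
  0001101 = 8 + 4 + 1 = 13
  0000101 = 4 + 1 = 5
  13 + 5 = 18, and 00010010 = 16 + 2 = 18 ✓



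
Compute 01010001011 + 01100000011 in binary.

Add column by column from the right: bit + bit + carry-in; write the sum mod 2, carry 1 when the sum is 2 or 3.
carry:  10000000110
        01010001011
+       01100000011
-------------------
       010110001110
(the carry out of the leftmost column, 0, becomes the leading bit)
Decimal check:
  01010001011 = 512 + 128 + 8 + 2 + 1 = 651
  01100000011 = 512 + 256 + 2 + 1 = 771
  651 + 771 = 1422, and 010110001110 = 1024 + 256 + 128 + 8 + 4 + 2 = 1422 ✓



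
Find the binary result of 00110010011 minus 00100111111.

Method 1 - Direct subtraction (column by column from the right: bit − bit − borrow-in; if negative, add 2 and borrow 1 from the next column):
borrow: 00011111000
        00110010011
-       00100111111
-------------------
        00001010100

Method 2 - Add two's complement:
Two's complement of 00100111111: invert → 11011000000, add 1 → 11011000001
  00110010011
+ 11011000001
-------------
 100001010100  (end carry out of the top bit = 1)
Discarding the end carry: 00001010100
Decimal check:
  00110010011 = 256 + 128 + 16 + 2 + 1 = 403
  00100111111 = 256 + 32 + 16 + 8 + 4 + 2 + 1 = 319
  403 - 319 = 84, and 00001010100 = 64 + 16 + 4 = 84 ✓



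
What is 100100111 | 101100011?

OR: 1 when either bit is 1
  100100111
| 101100011
-----------
  101100111
Decimal: 295 | 355 = 359



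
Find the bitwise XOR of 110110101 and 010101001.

XOR: 1 when bits differ
  110110101
^ 010101001
-----------
  100011100
Decimal: 437 ^ 169 = 284



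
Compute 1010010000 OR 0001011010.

OR: 1 when either bit is 1
  1010010000
| 0001011010
------------
  1011011010
Decimal: 656 | 90 = 730



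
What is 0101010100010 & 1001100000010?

AND: 1 only when both bits are 1
  0101010100010
& 1001100000010
---------------
  0001000000010
Decimal: 2722 & 4866 = 514



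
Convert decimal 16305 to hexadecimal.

Using repeated division by 16 (digits 10–15 are A–F):
16305 ÷ 16 = 1019 remainder 1
1019 ÷ 16 = 63 remainder 11 (B)
63 ÷ 16 = 3 remainder 15 (F)
3 ÷ 16 = 0 remainder 3
Reading remainders bottom to top: 3FB1



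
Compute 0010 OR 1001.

OR: 1 when either bit is 1
  0010
| 1001
------
  1011
Decimal: 2 | 9 = 11



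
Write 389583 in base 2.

Using repeated division by 2:
389583 ÷ 2 = 194791 remainder 1
194791 ÷ 2 = 97395 remainder 1
97395 ÷ 2 = 48697 remainder 1
48697 ÷ 2 = 24348 remainder 1
24348 ÷ 2 = 12174 remainder 0
12174 ÷ 2 = 6087 remainder 0
6087 ÷ 2 = 3043 remainder 1
3043 ÷ 2 = 1521 remainder 1
1521 ÷ 2 = 760 remainder 1
760 ÷ 2 = 380 remainder 0
380 ÷ 2 = 190 remainder 0
190 ÷ 2 = 95 remainder 0
95 ÷ 2 = 47 remainder 1
47 ÷ 2 = 23 remainder 1
23 ÷ 2 = 11 remainder 1
11 ÷ 2 = 5 remainder 1
5 ÷ 2 = 2 remainder 1
2 ÷ 2 = 1 remainder 0
1 ÷ 2 = 0 remainder 1
Reading remainders bottom to top: 1011111000111001111



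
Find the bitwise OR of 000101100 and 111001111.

OR: 1 when either bit is 1
  000101100
| 111001111
-----------
  111101111
Decimal: 44 | 463 = 495



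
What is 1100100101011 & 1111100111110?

AND: 1 only when both bits are 1
  1100100101011
& 1111100111110
---------------
  1100100101010
Decimal: 6443 & 7998 = 6442



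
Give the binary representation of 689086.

Using repeated division by 2:
689086 ÷ 2 = 344543 remainder 0
344543 ÷ 2 = 172271 remainder 1
172271 ÷ 2 = 86135 remainder 1
86135 ÷ 2 = 43067 remainder 1
43067 ÷ 2 = 21533 remainder 1
21533 ÷ 2 = 10766 remainder 1
10766 ÷ 2 = 5383 remainder 0
5383 ÷ 2 = 2691 remainder 1
2691 ÷ 2 = 1345 remainder 1
1345 ÷ 2 = 672 remainder 1
672 ÷ 2 = 336 remainder 0
336 ÷ 2 = 168 remainder 0
168 ÷ 2 = 84 remainder 0
84 ÷ 2 = 42 remainder 0
42 ÷ 2 = 21 remainder 0
21 ÷ 2 = 10 remainder 1
10 ÷ 2 = 5 remainder 0
5 ÷ 2 = 2 remainder 1
2 ÷ 2 = 1 remainder 0
1 ÷ 2 = 0 remainder 1
Reading remainders bottom to top: 10101000001110111110



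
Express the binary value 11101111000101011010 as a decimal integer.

Sum of powers of 2 for each 1-bit:
2^1 + 2^3 + 2^4 + 2^6 + 2^8 + 2^12 + 2^13 + 2^14 + 2^15 + 2^17 + 2^18 + 2^19
= 2 + 8 + 16 + 64 + 256 + 4096 + 8192 + 16384 + 32768 + 131072 + 262144 + 524288
= 979290



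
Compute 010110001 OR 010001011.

OR: 1 when either bit is 1
  010110001
| 010001011
-----------
  010111011
Decimal: 177 | 139 = 187



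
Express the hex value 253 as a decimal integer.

Expand by place value (powers of 16):
253 = 2 × 16^2 + 5 × 16^1 + 3 × 16^0
= 2 × 256 + 5 × 16 + 3 × 1
= 512 + 80 + 3
= 595



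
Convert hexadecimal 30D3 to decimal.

Expand by place value (powers of 16):
Digit values: D = 13
30D3 = 3 × 16^3 + 0 × 16^2 + 13 × 16^1 + 3 × 16^0
= 3 × 4096 + 0 × 256 + 13 × 16 + 3 × 1
= 12288 + 0 + 208 + 3
= 12499



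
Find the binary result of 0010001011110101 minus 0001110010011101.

Method 1 - Direct subtraction (column by column from the right: bit − bit − borrow-in; if negative, add 2 and borrow 1 from the next column):
borrow: 0011100000110000
        0010001011110101
-       0001110010011101
------------------------
        0000011001011000

Method 2 - Add two's complement:
Two's complement of 0001110010011101: invert → 1110001101100010, add 1 → 1110001101100011
  0010001011110101
+ 1110001101100011
------------------
 10000011001011000  (end carry out of the top bit = 1)
Discarding the end carry: 0000011001011000
Decimal check:
  0010001011110101 = 8192 + 512 + 128 + 64 + 32 + 16 + 4 + 1 = 8949
  0001110010011101 = 4096 + 2048 + 1024 + 128 + 16 + 8 + 4 + 1 = 7325
  8949 - 7325 = 1624, and 0000011001011000 = 1024 + 512 + 64 + 16 + 8 = 1624 ✓



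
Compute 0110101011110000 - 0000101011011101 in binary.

Method 1 - Direct subtraction (column by column from the right: bit − bit − borrow-in; if negative, add 2 and borrow 1 from the next column):
borrow: 0000000000111110
        0110101011110000
-       0000101011011101
------------------------
        0110000000010011

Method 2 - Add two's complement:
Two's complement of 0000101011011101: invert → 1111010100100010, add 1 → 1111010100100011
  0110101011110000
+ 1111010100100011
------------------
 10110000000010011  (end carry out of the top bit = 1)
Discarding the end carry: 0110000000010011
Decimal check:
  0110101011110000 = 16384 + 8192 + 2048 + 512 + 128 + 64 + 32 + 16 = 27376
  0000101011011101 = 2048 + 512 + 128 + 64 + 16 + 8 + 4 + 1 = 2781
  27376 - 2781 = 24595, and 0110000000010011 = 16384 + 8192 + 16 + 2 + 1 = 24595 ✓



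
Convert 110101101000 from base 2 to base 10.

Sum of powers of 2 for each 1-bit:
2^3 + 2^5 + 2^6 + 2^8 + 2^10 + 2^11
= 8 + 32 + 64 + 256 + 1024 + 2048
= 3432



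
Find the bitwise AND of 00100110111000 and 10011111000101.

AND: 1 only when both bits are 1
  00100110111000
& 10011111000101
----------------
  00000110000000
Decimal: 2488 & 10181 = 384



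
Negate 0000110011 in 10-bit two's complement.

Original: 0000110011
Step 1 - Invert all bits: 1111001100
Step 2 - Add 1: 1111001101
Verification: 0000110011 + 1111001101 = 10000000000; discarding the end carry (carry out of the top bit) leaves the 10-bit value 0000000000, as required for x + (-x)



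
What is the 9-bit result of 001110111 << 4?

Original: 001110111 (decimal 119)
Shift left by 4 positions
Append 4 zeros on the right and drop the 4 high bits that overflow the 9-bit width
Result: 101110000 (decimal 368)
Equivalent: 119 << 4 = 119 × 2^4 = 1904, truncated to 9 bits = 368



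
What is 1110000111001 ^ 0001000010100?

XOR: 1 when bits differ
  1110000111001
^ 0001000010100
---------------
  1111000101101
Decimal: 7225 ^ 532 = 7725



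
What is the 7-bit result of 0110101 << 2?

Original: 0110101 (decimal 53)
Shift left by 2 positions
Append 2 zeros on the right and drop the 2 high bits that overflow the 7-bit width
Result: 1010100 (decimal 84)
Equivalent: 53 << 2 = 53 × 2^2 = 212, truncated to 7 bits = 84



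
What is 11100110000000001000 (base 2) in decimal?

Sum of powers of 2 for each 1-bit:
2^3 + 2^13 + 2^14 + 2^17 + 2^18 + 2^19
= 8 + 8192 + 16384 + 131072 + 262144 + 524288
= 942088



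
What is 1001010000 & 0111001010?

AND: 1 only when both bits are 1
  1001010000
& 0111001010
------------
  0001000000
Decimal: 592 & 458 = 64



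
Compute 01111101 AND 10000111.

AND: 1 only when both bits are 1
  01111101
& 10000111
----------
  00000101
Decimal: 125 & 135 = 5



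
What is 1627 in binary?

Using repeated division by 2:
1627 ÷ 2 = 813 remainder 1
813 ÷ 2 = 406 remainder 1
406 ÷ 2 = 203 remainder 0
203 ÷ 2 = 101 remainder 1
101 ÷ 2 = 50 remainder 1
50 ÷ 2 = 25 remainder 0
25 ÷ 2 = 12 remainder 1
12 ÷ 2 = 6 remainder 0
6 ÷ 2 = 3 remainder 0
3 ÷ 2 = 1 remainder 1
1 ÷ 2 = 0 remainder 1
Reading remainders bottom to top: 11001011011



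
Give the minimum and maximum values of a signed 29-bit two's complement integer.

For 29-bit two's complement:
Minimum: -2^28 = -268435456
Maximum: 2^28 - 1 = 268435455



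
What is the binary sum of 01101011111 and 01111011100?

Add column by column from the right: bit + bit + carry-in; write the sum mod 2, carry 1 when the sum is 2 or 3.
carry:  11110111000
        01101011111
+       01111011100
-------------------
       011100111011
(the carry out of the leftmost column, 0, becomes the leading bit)
Decimal check:
  01101011111 = 512 + 256 + 64 + 16 + 8 + 4 + 2 + 1 = 863
  01111011100 = 512 + 256 + 128 + 64 + 16 + 8 + 4 = 988
  863 + 988 = 1851, and 011100111011 = 1024 + 512 + 256 + 32 + 16 + 8 + 2 + 1 = 1851 ✓



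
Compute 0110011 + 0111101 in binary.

Add column by column from the right: bit + bit + carry-in; write the sum mod 2, carry 1 when the sum is 2 or 3.
carry:  1111110
        0110011
+       0111101
---------------
       01110000
(the carry out of the leftmost column, 0, becomes the leading bit)
Decimal check:
  0110011 = 32 + 16 + 2 + 1 = 51
  0111101 = 32 + 16 + 8 + 4 + 1 = 61
  51 + 61 = 112, and 01110000 = 64 + 32 + 16 = 112 ✓



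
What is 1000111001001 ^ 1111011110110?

XOR: 1 when bits differ
  1000111001001
^ 1111011110110
---------------
  0111100111111
Decimal: 4553 ^ 7926 = 3903



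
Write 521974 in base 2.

Using repeated division by 2:
521974 ÷ 2 = 260987 remainder 0
260987 ÷ 2 = 130493 remainder 1
130493 ÷ 2 = 65246 remainder 1
65246 ÷ 2 = 32623 remainder 0
32623 ÷ 2 = 16311 remainder 1
16311 ÷ 2 = 8155 remainder 1
8155 ÷ 2 = 4077 remainder 1
4077 ÷ 2 = 2038 remainder 1
2038 ÷ 2 = 1019 remainder 0
1019 ÷ 2 = 509 remainder 1
509 ÷ 2 = 254 remainder 1
254 ÷ 2 = 127 remainder 0
127 ÷ 2 = 63 remainder 1
63 ÷ 2 = 31 remainder 1
31 ÷ 2 = 15 remainder 1
15 ÷ 2 = 7 remainder 1
7 ÷ 2 = 3 remainder 1
3 ÷ 2 = 1 remainder 1
1 ÷ 2 = 0 remainder 1
Reading remainders bottom to top: 1111111011011110110



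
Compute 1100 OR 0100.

OR: 1 when either bit is 1
  1100
| 0100
------
  1100
Decimal: 12 | 4 = 12



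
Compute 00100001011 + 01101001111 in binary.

Add column by column from the right: bit + bit + carry-in; write the sum mod 2, carry 1 when the sum is 2 or 3.
carry:  11000011110
        00100001011
+       01101001111
-------------------
       010001011010
(the carry out of the leftmost column, 0, becomes the leading bit)
Decimal check:
  00100001011 = 256 + 8 + 2 + 1 = 267
  01101001111 = 512 + 256 + 64 + 8 + 4 + 2 + 1 = 847
  267 + 847 = 1114, and 010001011010 = 1024 + 64 + 16 + 8 + 2 = 1114 ✓



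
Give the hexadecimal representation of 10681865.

Using repeated division by 16 (digits 10–15 are A–F):
10681865 ÷ 16 = 667616 remainder 9
667616 ÷ 16 = 41726 remainder 0
41726 ÷ 16 = 2607 remainder 14 (E)
2607 ÷ 16 = 162 remainder 15 (F)
162 ÷ 16 = 10 remainder 2
10 ÷ 16 = 0 remainder 10 (A)
Reading remainders bottom to top: A2FE09



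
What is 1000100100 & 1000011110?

AND: 1 only when both bits are 1
  1000100100
& 1000011110
------------
  1000000100
Decimal: 548 & 542 = 516



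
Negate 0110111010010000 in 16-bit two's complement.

Original: 0110111010010000
Step 1 - Invert all bits: 1001000101101111
Step 2 - Add 1: 1001000101110000
Verification: 0110111010010000 + 1001000101110000 = 10000000000000000; discarding the end carry (carry out of the top bit) leaves the 16-bit value 0000000000000000, as required for x + (-x)



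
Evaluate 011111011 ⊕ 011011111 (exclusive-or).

XOR: 1 when bits differ
  011111011
^ 011011111
-----------
  000100100
Decimal: 251 ^ 223 = 36



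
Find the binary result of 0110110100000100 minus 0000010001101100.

Method 1 - Direct subtraction (column by column from the right: bit − bit − borrow-in; if negative, add 2 and borrow 1 from the next column):
borrow: 0000000111110000
        0110110100000100
-       0000010001101100
------------------------
        0110100010011000

Method 2 - Add two's complement:
Two's complement of 0000010001101100: invert → 1111101110010011, add 1 → 1111101110010100
  0110110100000100
+ 1111101110010100
------------------
 10110100010011000  (end carry out of the top bit = 1)
Discarding the end carry: 0110100010011000
Decimal check:
  0110110100000100 = 16384 + 8192 + 2048 + 1024 + 256 + 4 = 27908
  0000010001101100 = 1024 + 64 + 32 + 8 + 4 = 1132
  27908 - 1132 = 26776, and 0110100010011000 = 16384 + 8192 + 2048 + 128 + 16 + 8 = 26776 ✓



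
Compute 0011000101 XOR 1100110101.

XOR: 1 when bits differ
  0011000101
^ 1100110101
------------
  1111110000
Decimal: 197 ^ 821 = 1008



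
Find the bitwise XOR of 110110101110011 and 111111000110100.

XOR: 1 when bits differ
  110110101110011
^ 111111000110100
-----------------
  001001101000111
Decimal: 28019 ^ 32308 = 4935



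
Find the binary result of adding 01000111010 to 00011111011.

Add column by column from the right: bit + bit + carry-in; write the sum mod 2, carry 1 when the sum is 2 or 3.
carry:  00111110100
        01000111010
+       00011111011
-------------------
       001100110101
(the carry out of the leftmost column, 0, becomes the leading bit)
Decimal check:
  01000111010 = 512 + 32 + 16 + 8 + 2 = 570
  00011111011 = 128 + 64 + 32 + 16 + 8 + 2 + 1 = 251
  570 + 251 = 821, and 001100110101 = 512 + 256 + 32 + 16 + 4 + 1 = 821 ✓



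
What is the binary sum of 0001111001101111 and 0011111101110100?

Add column by column from the right: bit + bit + carry-in; write the sum mod 2, carry 1 when the sum is 2 or 3.
carry:  0111110011111000
        0001111001101111
+       0011111101110100
------------------------
       00101110111100011
(the carry out of the leftmost column, 0, becomes the leading bit)
Decimal check:
  0001111001101111 = 4096 + 2048 + 1024 + 512 + 64 + 32 + 8 + 4 + 2 + 1 = 7791
  0011111101110100 = 8192 + 4096 + 2048 + 1024 + 512 + 256 + 64 + 32 + 16 + 4 = 16244
  7791 + 16244 = 24035, and 00101110111100011 = 16384 + 4096 + 2048 + 1024 + 256 + 128 + 64 + 32 + 2 + 1 = 24035 ✓



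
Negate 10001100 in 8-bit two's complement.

Original (sign bit 1, negative): 10001100
Step 1 - Invert all bits: 01110011
Step 2 - Add 1: 01110100
Verification: 10001100 + 01110100 = 100000000; discarding the end carry (carry out of the top bit) leaves the 8-bit value 00000000, as required for x + (-x)



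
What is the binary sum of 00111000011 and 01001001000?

Add column by column from the right: bit + bit + carry-in; write the sum mod 2, carry 1 when the sum is 2 or 3.
carry:  11110000000
        00111000011
+       01001001000
-------------------
       010000001011
(the carry out of the leftmost column, 0, becomes the leading bit)
Decimal check:
  00111000011 = 256 + 128 + 64 + 2 + 1 = 451
  01001001000 = 512 + 64 + 8 = 584
  451 + 584 = 1035, and 010000001011 = 1024 + 8 + 2 + 1 = 1035 ✓



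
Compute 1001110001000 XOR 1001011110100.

XOR: 1 when bits differ
  1001110001000
^ 1001011110100
---------------
  0000101111100
Decimal: 5000 ^ 4852 = 380



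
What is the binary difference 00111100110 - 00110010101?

Method 1 - Direct subtraction (column by column from the right: bit − bit − borrow-in; if negative, add 2 and borrow 1 from the next column):
borrow: 00000100010
        00111100110
-       00110010101
-------------------
        00001010001

Method 2 - Add two's complement:
Two's complement of 00110010101: invert → 11001101010, add 1 → 11001101011
  00111100110
+ 11001101011
-------------
 100001010001  (end carry out of the top bit = 1)
Discarding the end carry: 00001010001
Decimal check:
  00111100110 = 256 + 128 + 64 + 32 + 4 + 2 = 486
  00110010101 = 256 + 128 + 16 + 4 + 1 = 405
  486 - 405 = 81, and 00001010001 = 64 + 16 + 1 = 81 ✓



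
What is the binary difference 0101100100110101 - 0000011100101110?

Method 1 - Direct subtraction (column by column from the right: bit − bit − borrow-in; if negative, add 2 and borrow 1 from the next column):
borrow: 0000110000011100
        0101100100110101
-       0000011100101110
------------------------
        0101001000000111

Method 2 - Add two's complement:
Two's complement of 0000011100101110: invert → 1111100011010001, add 1 → 1111100011010010
  0101100100110101
+ 1111100011010010
------------------
 10101001000000111  (end carry out of the top bit = 1)
Discarding the end carry: 0101001000000111
Decimal check:
  0101100100110101 = 16384 + 4096 + 2048 + 256 + 32 + 16 + 4 + 1 = 22837
  0000011100101110 = 1024 + 512 + 256 + 32 + 8 + 4 + 2 = 1838
  22837 - 1838 = 20999, and 0101001000000111 = 16384 + 4096 + 512 + 4 + 2 + 1 = 20999 ✓



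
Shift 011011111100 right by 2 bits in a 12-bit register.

Original: 011011111100 (decimal 1788)
Shift right by 2 positions
Drop the 2 low bits; fill with zeros on the left
Result: 000110111111 (decimal 447)
Equivalent: 1788 >> 2 = 1788 ÷ 2^2 = 447



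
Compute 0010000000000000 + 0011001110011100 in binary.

Add column by column from the right: bit + bit + carry-in; write the sum mod 2, carry 1 when the sum is 2 or 3.
carry:  0100000000000000
        0010000000000000
+       0011001110011100
------------------------
       00101001110011100
(the carry out of the leftmost column, 0, becomes the leading bit)
Decimal check:
  0010000000000000 = 8192
  0011001110011100 = 8192 + 4096 + 512 + 256 + 128 + 16 + 8 + 4 = 13212
  8192 + 13212 = 21404, and 00101001110011100 = 16384 + 4096 + 512 + 256 + 128 + 16 + 8 + 4 = 21404 ✓



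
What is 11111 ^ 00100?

XOR: 1 when bits differ
  11111
^ 00100
-------
  11011
Decimal: 31 ^ 4 = 27



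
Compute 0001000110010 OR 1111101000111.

OR: 1 when either bit is 1
  0001000110010
| 1111101000111
---------------
  1111101110111
Decimal: 562 | 8007 = 8055



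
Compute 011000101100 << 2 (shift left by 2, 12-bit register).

Original: 011000101100 (decimal 1580)
Shift left by 2 positions
Append 2 zeros on the right and drop the 2 high bits that overflow the 12-bit width
Result: 100010110000 (decimal 2224)
Equivalent: 1580 << 2 = 1580 × 2^2 = 6320, truncated to 12 bits = 2224



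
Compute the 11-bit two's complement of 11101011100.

Original (sign bit 1, negative): 11101011100
Step 1 - Invert all bits: 00010100011
Step 2 - Add 1: 00010100100
Verification: 11101011100 + 00010100100 = 100000000000; discarding the end carry (carry out of the top bit) leaves the 11-bit value 00000000000, as required for x + (-x)



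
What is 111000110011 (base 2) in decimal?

Sum of powers of 2 for each 1-bit:
2^0 + 2^1 + 2^4 + 2^5 + 2^9 + 2^10 + 2^11
= 1 + 2 + 16 + 32 + 512 + 1024 + 2048
= 3635



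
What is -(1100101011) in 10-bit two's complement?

Original (sign bit 1, negative): 1100101011
Step 1 - Invert all bits: 0011010100
Step 2 - Add 1: 0011010101
Verification: 1100101011 + 0011010101 = 10000000000; discarding the end carry (carry out of the top bit) leaves the 10-bit value 0000000000, as required for x + (-x)



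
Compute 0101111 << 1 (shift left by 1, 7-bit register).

Original: 0101111 (decimal 47)
Shift left by 1 position
Append 1 zero on the right
Result: 1011110 (decimal 94)
Equivalent: 47 << 1 = 47 × 2^1 = 94



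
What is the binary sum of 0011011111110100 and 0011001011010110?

Add column by column from the right: bit + bit + carry-in; write the sum mod 2, carry 1 when the sum is 2 or 3.
carry:  0110111111101000
        0011011111110100
+       0011001011010110
------------------------
       00110101011001010
(the carry out of the leftmost column, 0, becomes the leading bit)
Decimal check:
  0011011111110100 = 8192 + 4096 + 1024 + 512 + 256 + 128 + 64 + 32 + 16 + 4 = 14324
  0011001011010110 = 8192 + 4096 + 512 + 128 + 64 + 16 + 4 + 2 = 13014
  14324 + 13014 = 27338, and 00110101011001010 = 16384 + 8192 + 2048 + 512 + 128 + 64 + 8 + 2 = 27338 ✓



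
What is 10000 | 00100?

OR: 1 when either bit is 1
  10000
| 00100
-------
  10100
Decimal: 16 | 4 = 20



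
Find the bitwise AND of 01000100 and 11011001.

AND: 1 only when both bits are 1
  01000100
& 11011001
----------
  01000000
Decimal: 68 & 217 = 64



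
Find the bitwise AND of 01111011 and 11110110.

AND: 1 only when both bits are 1
  01111011
& 11110110
----------
  01110010
Decimal: 123 & 246 = 114



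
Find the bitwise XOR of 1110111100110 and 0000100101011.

XOR: 1 when bits differ
  1110111100110
^ 0000100101011
---------------
  1110011001101
Decimal: 7654 ^ 299 = 7373



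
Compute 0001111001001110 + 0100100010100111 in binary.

Add column by column from the right: bit + bit + carry-in; write the sum mod 2, carry 1 when the sum is 2 or 3.
carry:  0011000000011100
        0001111001001110
+       0100100010100111
------------------------
       00110011011110101
(the carry out of the leftmost column, 0, becomes the leading bit)
Decimal check:
  0001111001001110 = 4096 + 2048 + 1024 + 512 + 64 + 8 + 4 + 2 = 7758
  0100100010100111 = 16384 + 2048 + 128 + 32 + 4 + 2 + 1 = 18599
  7758 + 18599 = 26357, and 00110011011110101 = 16384 + 8192 + 1024 + 512 + 128 + 64 + 32 + 16 + 4 + 1 = 26357 ✓



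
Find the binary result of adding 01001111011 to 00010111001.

Add column by column from the right: bit + bit + carry-in; write the sum mod 2, carry 1 when the sum is 2 or 3.
carry:  00111110110
        01001111011
+       00010111001
-------------------
       001100110100
(the carry out of the leftmost column, 0, becomes the leading bit)
Decimal check:
  01001111011 = 512 + 64 + 32 + 16 + 8 + 2 + 1 = 635
  00010111001 = 128 + 32 + 16 + 8 + 1 = 185
  635 + 185 = 820, and 001100110100 = 512 + 256 + 32 + 16 + 4 = 820 ✓



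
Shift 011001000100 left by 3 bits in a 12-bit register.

Original: 011001000100 (decimal 1604)
Shift left by 3 positions
Append 3 zeros on the right and drop the 3 high bits that overflow the 12-bit width
Result: 001000100000 (decimal 544)
Equivalent: 1604 << 3 = 1604 × 2^3 = 12832, truncated to 12 bits = 544



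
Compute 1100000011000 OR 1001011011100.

OR: 1 when either bit is 1
  1100000011000
| 1001011011100
---------------
  1101011011100
Decimal: 6168 | 4828 = 6876



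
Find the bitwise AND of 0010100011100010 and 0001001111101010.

AND: 1 only when both bits are 1
  0010100011100010
& 0001001111101010
------------------
  0000000011100010
Decimal: 10466 & 5098 = 226



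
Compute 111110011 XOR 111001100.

XOR: 1 when bits differ
  111110011
^ 111001100
-----------
  000111111
Decimal: 499 ^ 460 = 63



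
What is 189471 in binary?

Using repeated division by 2:
189471 ÷ 2 = 94735 remainder 1
94735 ÷ 2 = 47367 remainder 1
47367 ÷ 2 = 23683 remainder 1
23683 ÷ 2 = 11841 remainder 1
11841 ÷ 2 = 5920 remainder 1
5920 ÷ 2 = 2960 remainder 0
2960 ÷ 2 = 1480 remainder 0
1480 ÷ 2 = 740 remainder 0
740 ÷ 2 = 370 remainder 0
370 ÷ 2 = 185 remainder 0
185 ÷ 2 = 92 remainder 1
92 ÷ 2 = 46 remainder 0
46 ÷ 2 = 23 remainder 0
23 ÷ 2 = 11 remainder 1
11 ÷ 2 = 5 remainder 1
5 ÷ 2 = 2 remainder 1
2 ÷ 2 = 1 remainder 0
1 ÷ 2 = 0 remainder 1
Reading remainders bottom to top: 101110010000011111



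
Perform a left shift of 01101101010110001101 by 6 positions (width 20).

Original: 01101101010110001101 (decimal 447885)
Shift left by 6 positions
Append 6 zeros on the right and drop the 6 high bits that overflow the 20-bit width
Result: 01010110001101000000 (decimal 353088)
Equivalent: 447885 << 6 = 447885 × 2^6 = 28664640, truncated to 20 bits = 353088



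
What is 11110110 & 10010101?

AND: 1 only when both bits are 1
  11110110
& 10010101
----------
  10010100
Decimal: 246 & 149 = 148



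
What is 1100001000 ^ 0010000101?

XOR: 1 when bits differ
  1100001000
^ 0010000101
------------
  1110001101
Decimal: 776 ^ 133 = 909



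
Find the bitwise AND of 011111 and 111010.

AND: 1 only when both bits are 1
  011111
& 111010
--------
  011010
Decimal: 31 & 58 = 26



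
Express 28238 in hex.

Using repeated division by 16 (digits 10–15 are A–F):
28238 ÷ 16 = 1764 remainder 14 (E)
1764 ÷ 16 = 110 remainder 4
110 ÷ 16 = 6 remainder 14 (E)
6 ÷ 16 = 0 remainder 6
Reading remainders bottom to top: 6E4E



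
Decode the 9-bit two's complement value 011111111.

Binary: 011111111
Sign bit: 0 (non-negative)
Read directly as an unsigned value:
011111111 = 128 + 64 + 32 + 16 + 8 + 4 + 2 + 1 = 255
Value: 255



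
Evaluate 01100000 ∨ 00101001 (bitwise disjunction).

OR: 1 when either bit is 1
  01100000
| 00101001
----------
  01101001
Decimal: 96 | 41 = 105



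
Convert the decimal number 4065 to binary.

Using repeated division by 2:
4065 ÷ 2 = 2032 remainder 1
2032 ÷ 2 = 1016 remainder 0
1016 ÷ 2 = 508 remainder 0
508 ÷ 2 = 254 remainder 0
254 ÷ 2 = 127 remainder 0
127 ÷ 2 = 63 remainder 1
63 ÷ 2 = 31 remainder 1
31 ÷ 2 = 15 remainder 1
15 ÷ 2 = 7 remainder 1
7 ÷ 2 = 3 remainder 1
3 ÷ 2 = 1 remainder 1
1 ÷ 2 = 0 remainder 1
Reading remainders bottom to top: 111111100001



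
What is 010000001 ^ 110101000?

XOR: 1 when bits differ
  010000001
^ 110101000
-----------
  100101001
Decimal: 129 ^ 424 = 297



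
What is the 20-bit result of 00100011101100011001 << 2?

Original: 00100011101100011001 (decimal 146201)
Shift left by 2 positions
Append 2 zeros on the right
Result: 10001110110001100100 (decimal 584804)
Equivalent: 146201 << 2 = 146201 × 2^2 = 584804



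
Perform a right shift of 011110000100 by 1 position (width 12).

Original: 011110000100 (decimal 1924)
Shift right by 1 position
Drop the 1 low bit; fill with zero on the left
Result: 001111000010 (decimal 962)
Equivalent: 1924 >> 1 = 1924 ÷ 2^1 = 962



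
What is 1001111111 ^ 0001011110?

XOR: 1 when bits differ
  1001111111
^ 0001011110
------------
  1000100001
Decimal: 639 ^ 94 = 545



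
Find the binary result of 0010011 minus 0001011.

Method 1 - Direct subtraction (column by column from the right: bit − bit − borrow-in; if negative, add 2 and borrow 1 from the next column):
borrow: 0010000
        0010011
-       0001011
---------------
        0001000

Method 2 - Add two's complement:
Two's complement of 0001011: invert → 1110100, add 1 → 1110101
  0010011
+ 1110101
---------
 10001000  (end carry out of the top bit = 1)
Discarding the end carry: 0001000
Decimal check:
  0010011 = 16 + 2 + 1 = 19
  0001011 = 8 + 2 + 1 = 11
  19 - 11 = 8, and 0001000 = 8 ✓



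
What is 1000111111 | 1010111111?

OR: 1 when either bit is 1
  1000111111
| 1010111111
------------
  1010111111
Decimal: 575 | 703 = 703



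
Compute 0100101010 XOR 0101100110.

XOR: 1 when bits differ
  0100101010
^ 0101100110
------------
  0001001100
Decimal: 298 ^ 358 = 76



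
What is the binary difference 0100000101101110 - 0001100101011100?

Method 1 - Direct subtraction (column by column from the right: bit − bit − borrow-in; if negative, add 2 and borrow 1 from the next column):
borrow: 0111000000100000
        0100000101101110
-       0001100101011100
------------------------
        0010100000010010

Method 2 - Add two's complement:
Two's complement of 0001100101011100: invert → 1110011010100011, add 1 → 1110011010100100
  0100000101101110
+ 1110011010100100
------------------
 10010100000010010  (end carry out of the top bit = 1)
Discarding the end carry: 0010100000010010
Decimal check:
  0100000101101110 = 16384 + 256 + 64 + 32 + 8 + 4 + 2 = 16750
  0001100101011100 = 4096 + 2048 + 256 + 64 + 16 + 8 + 4 = 6492
  16750 - 6492 = 10258, and 0010100000010010 = 8192 + 2048 + 16 + 2 = 10258 ✓



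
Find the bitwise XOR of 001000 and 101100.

XOR: 1 when bits differ
  001000
^ 101100
--------
  100100
Decimal: 8 ^ 44 = 36



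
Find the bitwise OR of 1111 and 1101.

OR: 1 when either bit is 1
  1111
| 1101
------
  1111
Decimal: 15 | 13 = 15



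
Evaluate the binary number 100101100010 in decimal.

Sum of powers of 2 for each 1-bit:
2^1 + 2^5 + 2^6 + 2^8 + 2^11
= 2 + 32 + 64 + 256 + 2048
= 2402



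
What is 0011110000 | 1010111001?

OR: 1 when either bit is 1
  0011110000
| 1010111001
------------
  1011111001
Decimal: 240 | 697 = 761



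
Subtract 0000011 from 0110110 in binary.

Method 1 - Direct subtraction (column by column from the right: bit − bit − borrow-in; if negative, add 2 and borrow 1 from the next column):
borrow: 0000110
        0110110
-       0000011
---------------
        0110011

Method 2 - Add two's complement:
Two's complement of 0000011: invert → 1111100, add 1 → 1111101
  0110110
+ 1111101
---------
 10110011  (end carry out of the top bit = 1)
Discarding the end carry: 0110011
Decimal check:
  0110110 = 32 + 16 + 4 + 2 = 54
  0000011 = 2 + 1 = 3
  54 - 3 = 51, and 0110011 = 32 + 16 + 2 + 1 = 51 ✓



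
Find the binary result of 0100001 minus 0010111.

Method 1 - Direct subtraction (column by column from the right: bit − bit − borrow-in; if negative, add 2 and borrow 1 from the next column):
borrow: 0111100
        0100001
-       0010111
---------------
        0001010

Method 2 - Add two's complement:
Two's complement of 0010111: invert → 1101000, add 1 → 1101001
  0100001
+ 1101001
---------
 10001010  (end carry out of the top bit = 1)
Discarding the end carry: 0001010
Decimal check:
  0100001 = 32 + 1 = 33
  0010111 = 16 + 4 + 2 + 1 = 23
  33 - 23 = 10, and 0001010 = 8 + 2 = 10 ✓



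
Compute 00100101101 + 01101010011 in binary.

Add column by column from the right: bit + bit + carry-in; write the sum mod 2, carry 1 when the sum is 2 or 3.
carry:  11011111110
        00100101101
+       01101010011
-------------------
       010010000000
(the carry out of the leftmost column, 0, becomes the leading bit)
Decimal check:
  00100101101 = 256 + 32 + 8 + 4 + 1 = 301
  01101010011 = 512 + 256 + 64 + 16 + 2 + 1 = 851
  301 + 851 = 1152, and 010010000000 = 1024 + 128 = 1152 ✓



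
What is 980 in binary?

Using repeated division by 2:
980 ÷ 2 = 490 remainder 0
490 ÷ 2 = 245 remainder 0
245 ÷ 2 = 122 remainder 1
122 ÷ 2 = 61 remainder 0
61 ÷ 2 = 30 remainder 1
30 ÷ 2 = 15 remainder 0
15 ÷ 2 = 7 remainder 1
7 ÷ 2 = 3 remainder 1
3 ÷ 2 = 1 remainder 1
1 ÷ 2 = 0 remainder 1
Reading remainders bottom to top: 1111010100



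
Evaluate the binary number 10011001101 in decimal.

Sum of powers of 2 for each 1-bit:
2^0 + 2^2 + 2^3 + 2^6 + 2^7 + 2^10
= 1 + 4 + 8 + 64 + 128 + 1024
= 1229



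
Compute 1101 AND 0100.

AND: 1 only when both bits are 1
  1101
& 0100
------
  0100
Decimal: 13 & 4 = 4



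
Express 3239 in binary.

Using repeated division by 2:
3239 ÷ 2 = 1619 remainder 1
1619 ÷ 2 = 809 remainder 1
809 ÷ 2 = 404 remainder 1
404 ÷ 2 = 202 remainder 0
202 ÷ 2 = 101 remainder 0
101 ÷ 2 = 50 remainder 1
50 ÷ 2 = 25 remainder 0
25 ÷ 2 = 12 remainder 1
12 ÷ 2 = 6 remainder 0
6 ÷ 2 = 3 remainder 0
3 ÷ 2 = 1 remainder 1
1 ÷ 2 = 0 remainder 1
Reading remainders bottom to top: 110010100111



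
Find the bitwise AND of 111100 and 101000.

AND: 1 only when both bits are 1
  111100
& 101000
--------
  101000
Decimal: 60 & 40 = 40



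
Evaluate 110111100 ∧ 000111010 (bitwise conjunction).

AND: 1 only when both bits are 1
  110111100
& 000111010
-----------
  000111000
Decimal: 444 & 58 = 56

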